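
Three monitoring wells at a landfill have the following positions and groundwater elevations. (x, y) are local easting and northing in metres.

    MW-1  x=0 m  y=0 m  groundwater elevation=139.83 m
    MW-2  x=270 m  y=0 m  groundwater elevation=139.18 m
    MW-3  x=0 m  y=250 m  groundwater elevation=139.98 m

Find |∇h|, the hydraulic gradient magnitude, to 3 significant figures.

0.00248

∂h/∂x = (139.18 − 139.83) / (270 − 0) = -0.002407
∂h/∂y = (139.98 − 139.83) / (250 − 0) = +0.0006000
|∇h| = √(-0.002407² + 0.0006000²) = 0.002481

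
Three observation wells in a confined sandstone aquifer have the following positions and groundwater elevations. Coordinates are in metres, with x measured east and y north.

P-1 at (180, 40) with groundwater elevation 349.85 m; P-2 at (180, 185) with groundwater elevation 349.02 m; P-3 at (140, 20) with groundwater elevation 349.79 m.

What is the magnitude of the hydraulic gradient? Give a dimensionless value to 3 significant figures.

Taking P-1 as reference: P-2−P-1 = (0, 145, -0.83); P-3−P-1 = (-40, -20, -0.06).
Determinant of the coordinate differences = 0·(-20) − (-40)·145 = 5800.
∂h/∂x = [(-0.83)·(-20) − (-0.06)·145] / 5800 = +0.004362
∂h/∂y = [0·(-0.06) − (-40)·(-0.83)] / 5800 = -0.005724
|∇h| = √(0.004362² + -0.005724²) = 0.007197

0.00720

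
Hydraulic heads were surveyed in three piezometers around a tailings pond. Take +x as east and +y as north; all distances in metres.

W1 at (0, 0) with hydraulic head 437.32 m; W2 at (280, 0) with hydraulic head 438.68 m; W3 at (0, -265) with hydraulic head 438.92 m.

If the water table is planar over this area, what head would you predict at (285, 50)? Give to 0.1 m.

438.4 m

∂h/∂x = (438.68 − 437.32) / (280 − 0) = +0.004857
∂h/∂y = (438.92 − 437.32) / (-265 − 0) = -0.006038
h(285, 50) = 437.32 + (+0.004857)·(285) + (-0.006038)·(50) = 437.32 +1.384 -0.302 = 438.402 m.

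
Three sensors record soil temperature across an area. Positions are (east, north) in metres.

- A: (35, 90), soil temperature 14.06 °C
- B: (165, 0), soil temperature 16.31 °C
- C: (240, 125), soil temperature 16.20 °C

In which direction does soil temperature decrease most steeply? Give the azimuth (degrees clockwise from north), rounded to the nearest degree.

Differences from A: to B (Δx, Δy, Δh) = (130, -90, +2.25); to C = (205, 35, +2.14).
Solve a·Δx + b·Δy = ΔT: det = 130·35 − 205·(-90) = 23000.
∂T/∂x = [(+2.25)·35 − (+2.14)·(-90)] / 23000 = +0.01180
∂T/∂y = [130·(+2.14) − 205·(+2.25)] / 23000 = -0.007959
Steepest decrease is along −∇f: components (-0.01180 E, +0.007959 N).
Azimuth = atan2(-0.01180, +0.007959) = 304.0° ≈ 304°.

304°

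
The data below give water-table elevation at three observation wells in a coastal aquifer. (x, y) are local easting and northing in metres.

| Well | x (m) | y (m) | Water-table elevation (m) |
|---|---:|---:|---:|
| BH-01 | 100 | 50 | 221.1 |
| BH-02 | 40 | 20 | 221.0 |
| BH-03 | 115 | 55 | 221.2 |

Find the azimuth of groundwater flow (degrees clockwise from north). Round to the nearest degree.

331°

Taking BH-01 as reference: BH-02−BH-01 = (-60, -30, -0.1); BH-03−BH-01 = (15, 5, +0.1).
Solve a·Δx + b·Δy = Δh: det = (-60)·5 − 15·(-30) = 150.
∂h/∂x = [(-0.1)·5 − (+0.1)·(-30)] / 150 = +0.01667
∂h/∂y = [(-60)·(+0.1) − 15·(-0.1)] / 150 = -0.03000
Flow direction (−∇h) has components (-0.01667 E, +0.03000 N).
Azimuth = atan2(E, N) = atan2(-0.01667, +0.03000) = 330.9° ≈ 331°.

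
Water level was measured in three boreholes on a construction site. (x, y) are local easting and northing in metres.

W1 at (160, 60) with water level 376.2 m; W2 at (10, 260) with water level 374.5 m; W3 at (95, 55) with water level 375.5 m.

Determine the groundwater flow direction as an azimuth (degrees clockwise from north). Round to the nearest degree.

With h = a·x + b·y + c and W1 as origin, the differences give:
  (-150)·a + 200·b = -1.7
  (-65)·a + (-5)·b = -0.7
Eliminate b (×(-5) and ×200, subtract): 13750·a = 148.50 → a = ∂h/∂x = +0.01080
Back-substitute: b = ∂h/∂y = -0.0004000.
Flow direction (−∇h) has components (-0.01080 E, +0.0004000 N).
Azimuth = atan2(E, N) = atan2(-0.01080, +0.0004000) = 272.1° ≈ 272°.

272°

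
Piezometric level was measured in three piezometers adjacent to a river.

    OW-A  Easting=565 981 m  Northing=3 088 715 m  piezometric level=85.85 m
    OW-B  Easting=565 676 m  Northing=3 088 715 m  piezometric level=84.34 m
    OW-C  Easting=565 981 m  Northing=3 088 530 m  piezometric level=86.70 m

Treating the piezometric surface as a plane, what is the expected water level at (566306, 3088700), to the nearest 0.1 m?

87.5 m

∂h/∂x = (84.34 − 85.85) / (565676 − 565981) = +0.004951
∂h/∂y = (86.70 − 85.85) / (3088530 − 3088715) = -0.004595
h(566306, 3088700) = 85.85 + (+0.004951)·(325) + (-0.004595)·(-15) = 85.85 +1.609 +0.069 = 87.528 m.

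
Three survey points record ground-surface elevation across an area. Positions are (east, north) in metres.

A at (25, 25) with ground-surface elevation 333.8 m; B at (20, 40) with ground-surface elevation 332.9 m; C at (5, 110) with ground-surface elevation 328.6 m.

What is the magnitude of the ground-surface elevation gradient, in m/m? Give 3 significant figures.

Differences from A: to B (Δx, Δy, Δh) = (-5, 15, -0.9); to C = (-20, 85, -5.2).
Determinant of the coordinate differences = (-5)·85 − (-20)·15 = -125.
∂z/∂x = [(-0.9)·85 − (-5.2)·15] / -125 = -0.01200
∂z/∂y = [(-5)·(-5.2) − (-20)·(-0.9)] / -125 = -0.06400
|∇f| = √(-0.01200² + -0.06400²) = 0.06512 m/m

0.0651 m/m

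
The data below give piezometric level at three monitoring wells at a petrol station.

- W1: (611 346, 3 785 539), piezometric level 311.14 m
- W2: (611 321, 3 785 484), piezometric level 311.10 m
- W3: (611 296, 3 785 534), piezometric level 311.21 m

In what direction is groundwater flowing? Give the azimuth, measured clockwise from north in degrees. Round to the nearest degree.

133°

Taking W1 as reference: W2−W1 = (-25, -55, -0.04); W3−W1 = (-50, -5, +0.07).
Solve a·Δx + b·Δy = Δh: det = (-25)·(-5) − (-50)·(-55) = -2625.
∂h/∂x = [(-0.04)·(-5) − (+0.07)·(-55)] / -2625 = -0.001543
∂h/∂y = [(-25)·(+0.07) − (-50)·(-0.04)] / -2625 = +0.001429
Flow direction (−∇h) has components (+0.001543 E, -0.001429 N).
Azimuth = atan2(E, N) = atan2(+0.001543, -0.001429) = 132.8° ≈ 133°.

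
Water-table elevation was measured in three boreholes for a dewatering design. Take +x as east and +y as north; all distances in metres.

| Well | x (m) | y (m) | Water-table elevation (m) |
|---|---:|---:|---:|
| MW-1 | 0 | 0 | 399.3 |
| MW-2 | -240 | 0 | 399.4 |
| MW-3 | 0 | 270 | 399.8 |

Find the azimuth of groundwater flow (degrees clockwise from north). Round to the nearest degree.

∂h/∂x = (399.4 − 399.3) / (-240 − 0) = -0.0004167
∂h/∂y = (399.8 − 399.3) / (270 − 0) = +0.001852
Flow direction (−∇h) has components (+0.0004167 E, -0.001852 N).
Azimuth = atan2(E, N) = atan2(+0.0004167, -0.001852) = 167.3° ≈ 167°.

167°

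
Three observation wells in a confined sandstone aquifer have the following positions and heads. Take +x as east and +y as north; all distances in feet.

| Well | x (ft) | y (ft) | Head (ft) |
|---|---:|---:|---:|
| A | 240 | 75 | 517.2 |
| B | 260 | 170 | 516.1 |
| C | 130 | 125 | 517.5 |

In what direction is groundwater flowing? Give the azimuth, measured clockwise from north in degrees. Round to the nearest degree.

Differences from A: to B (Δx, Δy, Δh) = (20, 95, -1.1); to C = (-110, 50, +0.3).
Solve a·Δx + b·Δy = Δh: det = 20·50 − (-110)·95 = 11450.
∂h/∂x = [(-1.1)·50 − (+0.3)·95] / 11450 = -0.007293
∂h/∂y = [20·(+0.3) − (-110)·(-1.1)] / 11450 = -0.01004
Flow direction (−∇h) has components (+0.007293 E, +0.01004 N).
Azimuth = atan2(E, N) = atan2(+0.007293, +0.01004) = 36.0° ≈ 036°.

036°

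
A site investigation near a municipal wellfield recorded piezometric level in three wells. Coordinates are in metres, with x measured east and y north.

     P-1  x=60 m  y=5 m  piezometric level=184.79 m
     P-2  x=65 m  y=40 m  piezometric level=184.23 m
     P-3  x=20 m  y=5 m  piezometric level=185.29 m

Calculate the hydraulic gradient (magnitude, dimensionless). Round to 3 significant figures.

Taking P-1 as reference: P-2−P-1 = (5, 35, -0.56); P-3−P-1 = (-40, 0, +0.50).
Solve a·Δx + b·Δy = Δh: det = 5·0 − (-40)·35 = 1400.
∂h/∂x = [(-0.56)·0 − (+0.50)·35] / 1400 = -0.01250
∂h/∂y = [5·(+0.50) − (-40)·(-0.56)] / 1400 = -0.01421
|∇h| = √(-0.01250² + -0.01421²) = 0.01893

0.0189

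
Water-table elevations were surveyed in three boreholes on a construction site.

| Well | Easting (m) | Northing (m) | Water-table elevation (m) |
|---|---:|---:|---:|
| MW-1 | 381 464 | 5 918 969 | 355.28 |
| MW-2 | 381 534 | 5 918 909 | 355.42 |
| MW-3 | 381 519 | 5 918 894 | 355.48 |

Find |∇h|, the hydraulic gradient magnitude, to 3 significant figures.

0.00332

Taking MW-1 as reference: MW-2−MW-1 = (70, -60, +0.14); MW-3−MW-1 = (55, -75, +0.20).
Determinant of the coordinate differences = 70·(-75) − 55·(-60) = -1950.
∂h/∂x = [(+0.14)·(-75) − (+0.20)·(-60)] / -1950 = -0.0007692
∂h/∂y = [70·(+0.20) − 55·(+0.14)] / -1950 = -0.003231
|∇h| = √(-0.0007692² + -0.003231²) = 0.003321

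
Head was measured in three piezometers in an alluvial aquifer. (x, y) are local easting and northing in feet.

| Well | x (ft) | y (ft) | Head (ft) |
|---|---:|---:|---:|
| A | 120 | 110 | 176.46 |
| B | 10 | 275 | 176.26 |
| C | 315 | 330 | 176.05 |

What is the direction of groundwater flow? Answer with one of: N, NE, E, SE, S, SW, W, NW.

N

Taking A as reference: B−A = (-110, 165, -0.20); C−A = (195, 220, -0.41).
Solve a·Δx + b·Δy = Δh: det = (-110)·220 − 195·165 = -56375.
∂h/∂x = [(-0.20)·220 − (-0.41)·165] / -56375 = -0.0004195
∂h/∂y = [(-110)·(-0.41) − 195·(-0.20)] / -56375 = -0.001492
Flow = −∇h = (+0.0004195 east, +0.001492 north), which points north.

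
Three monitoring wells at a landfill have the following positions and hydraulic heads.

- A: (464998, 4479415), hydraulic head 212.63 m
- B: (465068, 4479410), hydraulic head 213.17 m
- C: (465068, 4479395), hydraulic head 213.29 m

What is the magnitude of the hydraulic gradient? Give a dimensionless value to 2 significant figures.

0.011

Taking A as reference: B−A = (70, -5, +0.54); C−A = (70, -20, +0.66).
Solve a·Δx + b·Δy = Δh: det = 70·(-20) − 70·(-5) = -1050.
∂h/∂x = [(+0.54)·(-20) − (+0.66)·(-5)] / -1050 = +0.007143
∂h/∂y = [70·(+0.66) − 70·(+0.54)] / -1050 = -0.008000
|∇h| = √(0.007143² + -0.008000²) = 0.01072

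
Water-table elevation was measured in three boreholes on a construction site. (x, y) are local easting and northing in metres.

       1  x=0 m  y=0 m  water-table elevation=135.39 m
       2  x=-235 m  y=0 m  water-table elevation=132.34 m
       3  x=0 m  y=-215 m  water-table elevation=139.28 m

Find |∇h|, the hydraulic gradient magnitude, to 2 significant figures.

∂h/∂x = (132.34 − 135.39) / (-235 − 0) = +0.01298
∂h/∂y = (139.28 − 135.39) / (-215 − 0) = -0.01809
|∇h| = √(0.01298² + -0.01809²) = 0.02226

0.022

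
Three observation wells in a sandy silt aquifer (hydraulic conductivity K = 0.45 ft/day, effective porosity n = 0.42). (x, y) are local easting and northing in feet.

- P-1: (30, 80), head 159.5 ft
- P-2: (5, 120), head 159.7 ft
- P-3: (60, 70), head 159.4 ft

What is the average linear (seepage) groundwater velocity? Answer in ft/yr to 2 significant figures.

Taking P-1 as reference: P-2−P-1 = (-25, 40, +0.2); P-3−P-1 = (30, -10, -0.1).
Solve a·Δx + b·Δy = Δh: det = (-25)·(-10) − 30·40 = -950.
∂h/∂x = [(+0.2)·(-10) − (-0.1)·40] / -950 = -0.002105
∂h/∂y = [(-25)·(-0.1) − 30·(+0.2)] / -950 = +0.003684
|∇h| = √(-0.002105² + 0.003684²) = 0.004243
Seepage velocity v = K·i/n = 0.45 × 0.004243 / 0.42 = 0.004546 ft/day = 1.66 ft/yr.

1.7 ft/yr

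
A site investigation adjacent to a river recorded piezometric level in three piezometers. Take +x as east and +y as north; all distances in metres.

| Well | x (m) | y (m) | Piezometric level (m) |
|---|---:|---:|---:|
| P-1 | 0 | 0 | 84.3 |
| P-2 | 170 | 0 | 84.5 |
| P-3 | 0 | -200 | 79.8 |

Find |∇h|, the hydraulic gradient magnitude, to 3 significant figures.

∂h/∂x = (84.5 − 84.3) / (170 − 0) = +0.001176
∂h/∂y = (79.8 − 84.3) / (-200 − 0) = +0.02250
|∇h| = √(0.001176² + 0.02250²) = 0.02253

0.0225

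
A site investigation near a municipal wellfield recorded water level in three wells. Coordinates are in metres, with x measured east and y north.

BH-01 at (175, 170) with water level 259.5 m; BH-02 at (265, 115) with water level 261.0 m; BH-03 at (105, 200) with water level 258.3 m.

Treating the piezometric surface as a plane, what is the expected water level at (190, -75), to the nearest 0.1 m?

With h = a·x + b·y + c and BH-01 as origin, the differences give:
  90·a + (-55)·b = +1.5
  (-70)·a + 30·b = -1.2
Eliminate b (×30 and ×(-55), subtract): -1150·a = -21.00 → a = ∂h/∂x = +0.01826
Back-substitute: b = ∂h/∂y = +0.002609.
h(190, -75) = 259.5 + (+0.01826)·(15) + (+0.002609)·(-245) = 259.5 +0.274 -0.639 = 259.135 m.

259.1 m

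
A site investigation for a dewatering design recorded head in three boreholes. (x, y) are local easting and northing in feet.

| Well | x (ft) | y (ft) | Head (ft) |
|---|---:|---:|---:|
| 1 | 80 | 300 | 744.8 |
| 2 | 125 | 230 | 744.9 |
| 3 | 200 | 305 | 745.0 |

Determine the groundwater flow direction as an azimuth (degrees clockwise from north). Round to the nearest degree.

282°

Taking 1 as reference: 2−1 = (45, -70, +0.1); 3−1 = (120, 5, +0.2).
Solve a·Δx + b·Δy = Δh: det = 45·5 − 120·(-70) = 8625.
∂h/∂x = [(+0.1)·5 − (+0.2)·(-70)] / 8625 = +0.001681
∂h/∂y = [45·(+0.2) − 120·(+0.1)] / 8625 = -0.0003478
Flow direction (−∇h) has components (-0.001681 E, +0.0003478 N).
Azimuth = atan2(E, N) = atan2(-0.001681, +0.0003478) = 281.7° ≈ 282°.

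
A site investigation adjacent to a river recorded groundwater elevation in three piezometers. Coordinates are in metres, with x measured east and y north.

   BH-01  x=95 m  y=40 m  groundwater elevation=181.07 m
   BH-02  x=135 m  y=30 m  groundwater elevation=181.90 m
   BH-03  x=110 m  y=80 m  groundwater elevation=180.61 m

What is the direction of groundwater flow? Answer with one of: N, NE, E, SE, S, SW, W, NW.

NW

With h = a·x + b·y + c and BH-01 as origin, the differences give:
  40·a + (-10)·b = +0.83
  15·a + 40·b = -0.46
Eliminate b (×40 and ×(-10), subtract): 1750·a = 28.600 → a = ∂h/∂x = +0.01634
Back-substitute: b = ∂h/∂y = -0.01763.
Flow = −∇h = (-0.01634 east, +0.01763 north), which points northwest.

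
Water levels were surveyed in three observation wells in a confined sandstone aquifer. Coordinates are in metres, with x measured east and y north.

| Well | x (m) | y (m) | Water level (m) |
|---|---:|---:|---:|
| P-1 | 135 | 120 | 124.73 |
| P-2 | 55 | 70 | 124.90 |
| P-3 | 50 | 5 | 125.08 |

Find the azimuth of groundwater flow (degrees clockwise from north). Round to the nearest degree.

009°

With h = a·x + b·y + c and P-1 as origin, the differences give:
  (-80)·a + (-50)·b = +0.17
  (-85)·a + (-115)·b = +0.35
Eliminate b (×(-115) and ×(-50), subtract): 4950·a = -2.050 → a = ∂h/∂x = -0.0004141
Back-substitute: b = ∂h/∂y = -0.002737.
Flow direction (−∇h) has components (+0.0004141 E, +0.002737 N).
Azimuth = atan2(E, N) = atan2(+0.0004141, +0.002737) = 8.6° ≈ 009°.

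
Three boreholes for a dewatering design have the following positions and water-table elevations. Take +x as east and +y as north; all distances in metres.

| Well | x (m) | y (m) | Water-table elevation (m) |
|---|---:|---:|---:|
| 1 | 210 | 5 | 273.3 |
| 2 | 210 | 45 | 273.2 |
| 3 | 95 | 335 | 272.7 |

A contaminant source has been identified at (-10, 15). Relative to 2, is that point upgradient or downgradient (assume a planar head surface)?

Differences from 1: to 2 (Δx, Δy, Δh) = (0, 40, -0.1); to 3 = (-115, 330, -0.6).
Solve a·Δx + b·Δy = Δh: det = 0·330 − (-115)·40 = 4600.
∂h/∂x = [(-0.1)·330 − (-0.6)·40] / 4600 = -0.001957
∂h/∂y = [0·(-0.6) − (-115)·(-0.1)] / 4600 = -0.002500
Head at (-10, 15) = 273.3 + (-0.001957)·(-220) + (-0.002500)·(10) = 273.71 m.
That is higher than the 273.2 m at 2, so the point is upgradient.

upgradient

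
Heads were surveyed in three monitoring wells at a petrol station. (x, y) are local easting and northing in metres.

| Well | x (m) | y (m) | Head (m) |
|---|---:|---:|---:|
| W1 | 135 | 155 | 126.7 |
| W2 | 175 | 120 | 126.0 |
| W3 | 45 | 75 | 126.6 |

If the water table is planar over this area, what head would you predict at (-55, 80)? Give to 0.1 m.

127.5 m

With h = a·x + b·y + c and W1 as origin, the differences give:
  40·a + (-35)·b = -0.7
  (-90)·a + (-80)·b = -0.1
Eliminate b (×(-80) and ×(-35), subtract): -6350·a = 52.50 → a = ∂h/∂x = -0.008268
Back-substitute: b = ∂h/∂y = +0.01055.
h(-55, 80) = 126.7 + (-0.008268)·(-190) + (+0.01055)·(-75) = 126.7 +1.571 -0.791 = 127.480 m.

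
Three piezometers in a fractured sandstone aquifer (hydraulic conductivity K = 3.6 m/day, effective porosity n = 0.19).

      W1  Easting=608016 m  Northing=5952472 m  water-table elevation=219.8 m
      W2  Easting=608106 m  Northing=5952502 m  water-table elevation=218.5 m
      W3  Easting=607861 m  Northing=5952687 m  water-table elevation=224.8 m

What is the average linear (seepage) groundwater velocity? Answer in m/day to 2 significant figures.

Three-point gradient (reference W1): Δ to W2 = (90, 30, -1.3), Δ to W3 = (-155, 215, +5.0).
∂h/∂x = -0.01790, ∂h/∂y = +0.01035 (det = 24000).
|∇h| = √(-0.01790² + 0.01035²) = 0.02068
Seepage velocity v = K·i/n = 3.6 × 0.02068 / 0.19 = 0.3918 m/day.

0.39 m/day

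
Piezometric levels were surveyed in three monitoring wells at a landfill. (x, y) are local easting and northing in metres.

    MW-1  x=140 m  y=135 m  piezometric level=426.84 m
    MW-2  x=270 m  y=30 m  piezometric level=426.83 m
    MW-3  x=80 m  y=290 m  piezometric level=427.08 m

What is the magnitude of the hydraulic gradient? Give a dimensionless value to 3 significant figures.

0.00279

Differences from MW-1: to MW-2 (Δx, Δy, Δh) = (130, -105, -0.01); to MW-3 = (-60, 155, +0.24).
Determinant of the coordinate differences = 130·155 − (-60)·(-105) = 13850.
∂h/∂x = [(-0.01)·155 − (+0.24)·(-105)] / 13850 = +0.001708
∂h/∂y = [130·(+0.24) − (-60)·(-0.01)] / 13850 = +0.002209
|∇h| = √(0.001708² + 0.002209²) = 0.002792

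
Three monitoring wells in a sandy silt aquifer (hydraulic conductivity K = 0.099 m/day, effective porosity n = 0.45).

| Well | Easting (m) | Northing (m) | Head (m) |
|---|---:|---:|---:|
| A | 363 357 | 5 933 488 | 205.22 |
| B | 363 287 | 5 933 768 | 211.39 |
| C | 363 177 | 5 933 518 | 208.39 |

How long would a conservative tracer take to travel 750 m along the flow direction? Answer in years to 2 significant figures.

400 years

Three-point gradient (reference A): Δ to B = (-70, 280, +6.17), Δ to C = (-180, 30, +3.17).
∂h/∂x = -0.01454, ∂h/∂y = +0.01840 (det = 48300).
|∇h| = √(-0.01454² + 0.01840²) = 0.02345
Seepage velocity v = K·i/n = 0.099 × 0.02345 / 0.45 = 0.005159 m/day.
t = 750 / 0.005159 = 1.454e+05 days = 398 years.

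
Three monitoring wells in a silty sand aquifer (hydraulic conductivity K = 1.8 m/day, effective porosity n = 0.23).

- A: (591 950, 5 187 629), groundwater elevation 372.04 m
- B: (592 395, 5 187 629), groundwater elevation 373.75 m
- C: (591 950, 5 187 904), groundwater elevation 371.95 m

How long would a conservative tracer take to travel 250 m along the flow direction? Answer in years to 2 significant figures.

∂h/∂x = (373.75 − 372.04) / (592395 − 591950) = +0.003843
∂h/∂y = (371.95 − 372.04) / (5187904 − 5187629) = -0.0003273
|∇h| = √(0.003843² + -0.0003273²) = 0.003857
Seepage velocity v = K·i/n = 1.8 × 0.003857 / 0.23 = 0.03019 m/day.
t = 250 / 0.03019 = 8281 days = 22.7 years.

23 years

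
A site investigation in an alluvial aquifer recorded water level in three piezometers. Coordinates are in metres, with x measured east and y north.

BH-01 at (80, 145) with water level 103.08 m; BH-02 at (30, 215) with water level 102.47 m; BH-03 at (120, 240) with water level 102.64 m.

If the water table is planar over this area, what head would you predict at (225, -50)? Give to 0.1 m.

Differences from BH-01: to BH-02 (Δx, Δy, Δh) = (-50, 70, -0.61); to BH-03 = (40, 95, -0.44).
Determinant of the coordinate differences = (-50)·95 − 40·70 = -7550.
∂h/∂x = [(-0.61)·95 − (-0.44)·70] / -7550 = +0.003596
∂h/∂y = [(-50)·(-0.44) − 40·(-0.61)] / -7550 = -0.006146
h(225, -50) = 103.08 + (+0.003596)·(145) + (-0.006146)·(-195) = 103.08 +0.521 +1.198 = 104.800 m.

104.8 m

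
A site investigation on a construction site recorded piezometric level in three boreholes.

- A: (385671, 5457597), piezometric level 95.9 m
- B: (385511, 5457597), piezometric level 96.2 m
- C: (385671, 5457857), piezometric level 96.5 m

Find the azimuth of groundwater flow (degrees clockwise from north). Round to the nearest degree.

141°

∂h/∂x = (96.2 − 95.9) / (385511 − 385671) = -0.001875
∂h/∂y = (96.5 − 95.9) / (5457857 − 5457597) = +0.002308
Flow direction (−∇h) has components (+0.001875 E, -0.002308 N).
Azimuth = atan2(E, N) = atan2(+0.001875, -0.002308) = 140.9° ≈ 141°.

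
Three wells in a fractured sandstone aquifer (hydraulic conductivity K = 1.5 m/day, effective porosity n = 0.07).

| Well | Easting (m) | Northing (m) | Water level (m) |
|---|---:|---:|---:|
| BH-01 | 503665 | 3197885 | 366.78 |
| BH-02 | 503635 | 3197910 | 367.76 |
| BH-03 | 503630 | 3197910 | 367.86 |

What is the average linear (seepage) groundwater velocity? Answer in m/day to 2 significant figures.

Differences from BH-01: to BH-02 (Δx, Δy, Δh) = (-30, 25, +0.98); to BH-03 = (-35, 25, +1.08).
Solve a·Δx + b·Δy = Δh: det = (-30)·25 − (-35)·25 = 125.
∂h/∂x = [(+0.98)·25 − (+1.08)·25] / 125 = -0.02000
∂h/∂y = [(-30)·(+1.08) − (-35)·(+0.98)] / 125 = +0.01520
|∇h| = √(-0.02000² + 0.01520²) = 0.02512
Seepage velocity v = K·i/n = 1.5 × 0.02512 / 0.07 = 0.5383 m/day.

0.54 m/day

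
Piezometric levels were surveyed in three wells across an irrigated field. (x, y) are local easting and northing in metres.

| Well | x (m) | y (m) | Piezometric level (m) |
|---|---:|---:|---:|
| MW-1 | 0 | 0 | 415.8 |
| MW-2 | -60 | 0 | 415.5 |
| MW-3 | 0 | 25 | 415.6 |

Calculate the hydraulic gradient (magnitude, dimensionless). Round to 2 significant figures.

∂h/∂x = (415.5 − 415.8) / (-60 − 0) = +0.005000
∂h/∂y = (415.6 − 415.8) / (25 − 0) = -0.008000
|∇h| = √(0.005000² + -0.008000²) = 0.009434

0.0094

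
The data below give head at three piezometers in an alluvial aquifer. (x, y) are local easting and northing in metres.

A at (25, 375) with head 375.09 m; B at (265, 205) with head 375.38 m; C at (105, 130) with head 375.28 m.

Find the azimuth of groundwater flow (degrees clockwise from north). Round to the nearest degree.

Three-point gradient (reference A): Δ to B = (240, -170, +0.29), Δ to C = (80, -245, +0.19).
∂h/∂x = +0.0008573, ∂h/∂y = -0.0004956 (det = -45200).
Flow direction (−∇h) has components (-0.0008573 E, +0.0004956 N).
Azimuth = atan2(E, N) = atan2(-0.0008573, +0.0004956) = 300.0° ≈ 300°.

300°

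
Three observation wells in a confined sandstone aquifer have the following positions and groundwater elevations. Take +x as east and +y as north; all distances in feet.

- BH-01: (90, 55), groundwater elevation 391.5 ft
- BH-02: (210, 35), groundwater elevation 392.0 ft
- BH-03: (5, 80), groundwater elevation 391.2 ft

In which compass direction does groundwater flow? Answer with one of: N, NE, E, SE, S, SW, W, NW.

Taking BH-01 as reference: BH-02−BH-01 = (120, -20, +0.5); BH-03−BH-01 = (-85, 25, -0.3).
Solve a·Δx + b·Δy = Δh: det = 120·25 − (-85)·(-20) = 1300.
∂h/∂x = [(+0.5)·25 − (-0.3)·(-20)] / 1300 = +0.005000
∂h/∂y = [120·(-0.3) − (-85)·(+0.5)] / 1300 = +0.005000
Flow = −∇h = (-0.005000 east, -0.005000 north), which points southwest.

SW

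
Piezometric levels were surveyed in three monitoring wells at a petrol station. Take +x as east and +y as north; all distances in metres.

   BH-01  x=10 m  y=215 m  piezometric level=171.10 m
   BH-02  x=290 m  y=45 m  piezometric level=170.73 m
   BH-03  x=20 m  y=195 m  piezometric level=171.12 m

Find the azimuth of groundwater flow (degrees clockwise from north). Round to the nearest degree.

049°

Differences from BH-01: to BH-02 (Δx, Δy, Δh) = (280, -170, -0.37); to BH-03 = (10, -20, +0.02).
Determinant of the coordinate differences = 280·(-20) − 10·(-170) = -3900.
∂h/∂x = [(-0.37)·(-20) − (+0.02)·(-170)] / -3900 = -0.002769
∂h/∂y = [280·(+0.02) − 10·(-0.37)] / -3900 = -0.002385
Flow direction (−∇h) has components (+0.002769 E, +0.002385 N).
Azimuth = atan2(E, N) = atan2(+0.002769, +0.002385) = 49.3° ≈ 049°.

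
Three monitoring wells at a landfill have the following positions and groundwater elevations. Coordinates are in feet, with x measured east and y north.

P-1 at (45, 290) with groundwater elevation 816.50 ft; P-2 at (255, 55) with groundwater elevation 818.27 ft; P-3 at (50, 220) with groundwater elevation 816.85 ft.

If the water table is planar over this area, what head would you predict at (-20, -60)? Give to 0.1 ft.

818.0 ft

Three-point gradient (reference P-1): Δ to P-2 = (210, -235, +1.77), Δ to P-3 = (5, -70, +0.35).
∂h/∂x = +0.003079, ∂h/∂y = -0.004780 (det = -13525).
h(-20, -60) = 816.50 + (+0.003079)·(-65) + (-0.004780)·(-350) = 816.50 -0.200 +1.673 = 817.973 ft.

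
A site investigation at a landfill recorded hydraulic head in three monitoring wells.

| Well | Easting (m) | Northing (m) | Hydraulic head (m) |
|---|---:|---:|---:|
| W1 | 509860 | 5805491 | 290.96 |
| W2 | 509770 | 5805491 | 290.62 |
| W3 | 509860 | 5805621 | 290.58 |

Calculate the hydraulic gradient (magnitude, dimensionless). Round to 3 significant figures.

0.00478

∂h/∂x = (290.62 − 290.96) / (509770 − 509860) = +0.003778
∂h/∂y = (290.58 − 290.96) / (5805621 − 5805491) = -0.002923
|∇h| = √(0.003778² + -0.002923²) = 0.004777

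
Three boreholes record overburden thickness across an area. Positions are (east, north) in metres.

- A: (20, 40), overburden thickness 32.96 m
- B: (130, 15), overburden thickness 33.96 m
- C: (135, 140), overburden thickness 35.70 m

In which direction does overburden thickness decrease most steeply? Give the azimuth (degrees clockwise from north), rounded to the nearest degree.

With d = a·x + b·y + c and A as origin, the differences give:
  110·a + (-25)·b = +1.00
  115·a + 100·b = +2.74
Eliminate b (×100 and ×(-25), subtract): 13875·a = 168.500 → a = ∂d/∂x = +0.01214
Back-substitute: b = ∂d/∂y = +0.01343.
Steepest decrease is along −∇f: components (-0.01214 E, -0.01343 N).
Azimuth = atan2(-0.01214, -0.01343) = 222.1° ≈ 222°.

222°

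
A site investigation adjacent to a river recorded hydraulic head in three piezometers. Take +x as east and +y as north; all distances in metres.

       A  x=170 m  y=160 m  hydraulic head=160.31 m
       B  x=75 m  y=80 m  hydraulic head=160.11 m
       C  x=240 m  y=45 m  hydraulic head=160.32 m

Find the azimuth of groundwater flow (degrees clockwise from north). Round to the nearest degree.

With h = a·x + b·y + c and A as origin, the differences give:
  (-95)·a + (-80)·b = -0.20
  70·a + (-115)·b = +0.01
Eliminate b (×(-115) and ×(-80), subtract): 16525·a = 23.800 → a = ∂h/∂x = +0.001440
Back-substitute: b = ∂h/∂y = +0.0007897.
Flow direction (−∇h) has components (-0.001440 E, -0.0007897 N).
Azimuth = atan2(E, N) = atan2(-0.001440, -0.0007897) = 241.3° ≈ 241°.

241°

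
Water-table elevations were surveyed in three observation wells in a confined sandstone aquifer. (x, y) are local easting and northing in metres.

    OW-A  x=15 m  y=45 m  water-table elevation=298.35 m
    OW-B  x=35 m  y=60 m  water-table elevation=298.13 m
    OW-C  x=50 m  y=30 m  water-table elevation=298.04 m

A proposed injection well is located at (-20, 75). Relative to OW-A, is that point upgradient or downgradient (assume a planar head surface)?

upgradient

Differences from OW-A: to OW-B (Δx, Δy, Δh) = (20, 15, -0.22); to OW-C = (35, -15, -0.31).
Determinant of the coordinate differences = 20·(-15) − 35·15 = -825.
∂h/∂x = [(-0.22)·(-15) − (-0.31)·15] / -825 = -0.009636
∂h/∂y = [20·(-0.31) − 35·(-0.22)] / -825 = -0.001818
Head at (-20, 75) = 298.35 + (-0.009636)·(-35) + (-0.001818)·(30) = 298.63 m.
That is higher than the 298.35 m at OW-A, so the point is upgradient.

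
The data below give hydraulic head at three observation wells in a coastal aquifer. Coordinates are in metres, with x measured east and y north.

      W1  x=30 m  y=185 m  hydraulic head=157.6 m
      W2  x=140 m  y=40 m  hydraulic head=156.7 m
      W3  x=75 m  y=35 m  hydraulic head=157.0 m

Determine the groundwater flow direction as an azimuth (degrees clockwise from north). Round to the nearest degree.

118°

With h = a·x + b·y + c and W1 as origin, the differences give:
  110·a + (-145)·b = -0.9
  45·a + (-150)·b = -0.6
Eliminate b (×(-150) and ×(-145), subtract): -9975·a = 48.00 → a = ∂h/∂x = -0.004812
Back-substitute: b = ∂h/∂y = +0.002556.
Flow direction (−∇h) has components (+0.004812 E, -0.002556 N).
Azimuth = atan2(E, N) = atan2(+0.004812, -0.002556) = 118.0° ≈ 118°.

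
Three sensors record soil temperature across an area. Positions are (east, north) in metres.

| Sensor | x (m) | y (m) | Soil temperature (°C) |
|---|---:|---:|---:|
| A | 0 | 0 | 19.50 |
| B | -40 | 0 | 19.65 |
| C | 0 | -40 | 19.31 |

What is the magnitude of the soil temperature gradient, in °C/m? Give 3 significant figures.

∂T/∂x = (19.65 − 19.50) / (-40 − 0) = -0.003750
∂T/∂y = (19.31 − 19.50) / (-40 − 0) = +0.004750
|∇f| = √(-0.003750² + 0.004750²) = 0.006052 °C/m

0.00605 °C/m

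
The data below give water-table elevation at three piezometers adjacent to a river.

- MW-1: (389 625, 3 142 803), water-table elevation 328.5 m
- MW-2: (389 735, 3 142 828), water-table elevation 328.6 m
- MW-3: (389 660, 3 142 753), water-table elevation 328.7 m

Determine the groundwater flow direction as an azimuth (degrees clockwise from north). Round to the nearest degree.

332°

Taking MW-1 as reference: MW-2−MW-1 = (110, 25, +0.1); MW-3−MW-1 = (35, -50, +0.2).
Solve a·Δx + b·Δy = Δh: det = 110·(-50) − 35·25 = -6375.
∂h/∂x = [(+0.1)·(-50) − (+0.2)·25] / -6375 = +0.001569
∂h/∂y = [110·(+0.2) − 35·(+0.1)] / -6375 = -0.002902
Flow direction (−∇h) has components (-0.001569 E, +0.002902 N).
Azimuth = atan2(E, N) = atan2(-0.001569, +0.002902) = 331.6° ≈ 332°.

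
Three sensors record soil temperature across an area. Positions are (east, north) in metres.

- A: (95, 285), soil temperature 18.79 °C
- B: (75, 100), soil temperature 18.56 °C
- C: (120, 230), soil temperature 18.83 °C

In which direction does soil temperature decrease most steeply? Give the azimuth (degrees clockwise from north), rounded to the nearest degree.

256°

With T = a·x + b·y + c and A as origin, the differences give:
  (-20)·a + (-185)·b = -0.23
  25·a + (-55)·b = +0.04
Eliminate b (×(-55) and ×(-185), subtract): 5725·a = 20.050 → a = ∂T/∂x = +0.003502
Back-substitute: b = ∂T/∂y = +0.0008646.
Steepest decrease is along −∇f: components (-0.003502 E, -0.0008646 N).
Azimuth = atan2(-0.003502, -0.0008646) = 256.1° ≈ 256°.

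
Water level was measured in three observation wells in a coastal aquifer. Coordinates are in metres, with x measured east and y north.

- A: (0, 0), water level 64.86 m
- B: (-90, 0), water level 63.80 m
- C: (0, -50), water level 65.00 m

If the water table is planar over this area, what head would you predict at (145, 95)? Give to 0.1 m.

∂h/∂x = (63.80 − 64.86) / (-90 − 0) = +0.01178
∂h/∂y = (65.00 − 64.86) / (-50 − 0) = -0.002800
h(145, 95) = 64.86 + (+0.01178)·(145) + (-0.002800)·(95) = 64.86 +1.708 -0.266 = 66.302 m.

66.3 m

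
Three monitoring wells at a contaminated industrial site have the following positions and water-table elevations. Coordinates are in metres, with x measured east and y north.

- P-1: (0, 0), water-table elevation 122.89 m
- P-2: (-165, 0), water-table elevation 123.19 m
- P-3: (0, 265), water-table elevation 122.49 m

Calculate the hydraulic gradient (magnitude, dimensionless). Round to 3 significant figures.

0.00236

∂h/∂x = (123.19 − 122.89) / (-165 − 0) = -0.001818
∂h/∂y = (122.49 − 122.89) / (265 − 0) = -0.001509
|∇h| = √(-0.001818² + -0.001509²) = 0.002363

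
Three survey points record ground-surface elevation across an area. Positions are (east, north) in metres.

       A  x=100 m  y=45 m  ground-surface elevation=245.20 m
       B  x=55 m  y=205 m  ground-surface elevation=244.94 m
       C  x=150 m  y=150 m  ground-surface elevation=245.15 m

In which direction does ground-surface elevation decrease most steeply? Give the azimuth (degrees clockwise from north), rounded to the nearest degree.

With z = a·x + b·y + c and A as origin, the differences give:
  (-45)·a + 160·b = -0.26
  50·a + 105·b = -0.05
Eliminate b (×105 and ×160, subtract): -12725·a = -19.300 → a = ∂z/∂x = +0.001517
Back-substitute: b = ∂z/∂y = -0.001198.
Steepest decrease is along −∇f: components (-0.001517 E, +0.001198 N).
Azimuth = atan2(-0.001517, +0.001198) = 308.3° ≈ 308°.

308°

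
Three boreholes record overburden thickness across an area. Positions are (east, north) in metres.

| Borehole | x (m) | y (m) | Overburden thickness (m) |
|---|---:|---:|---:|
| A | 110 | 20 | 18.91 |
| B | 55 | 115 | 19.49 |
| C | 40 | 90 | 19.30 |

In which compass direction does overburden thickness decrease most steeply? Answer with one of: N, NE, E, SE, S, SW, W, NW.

S

With d = a·x + b·y + c and A as origin, the differences give:
  (-55)·a + 95·b = +0.58
  (-70)·a + 70·b = +0.39
Eliminate b (×70 and ×95, subtract): 2800·a = 3.550 → a = ∂d/∂x = +0.001268
Back-substitute: b = ∂d/∂y = +0.006839.
Steepest decrease is along −∇f = (-0.001268 E, -0.006839 N) → south.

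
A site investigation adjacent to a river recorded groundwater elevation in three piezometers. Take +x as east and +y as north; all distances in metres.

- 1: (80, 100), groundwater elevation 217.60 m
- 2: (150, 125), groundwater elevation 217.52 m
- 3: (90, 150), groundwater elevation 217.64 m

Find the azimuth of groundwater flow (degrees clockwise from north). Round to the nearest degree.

Taking 1 as reference: 2−1 = (70, 25, -0.08); 3−1 = (10, 50, +0.04).
Determinant of the coordinate differences = 70·50 − 10·25 = 3250.
∂h/∂x = [(-0.08)·50 − (+0.04)·25] / 3250 = -0.001538
∂h/∂y = [70·(+0.04) − 10·(-0.08)] / 3250 = +0.001108
Flow direction (−∇h) has components (+0.001538 E, -0.001108 N).
Azimuth = atan2(E, N) = atan2(+0.001538, -0.001108) = 125.8° ≈ 126°.

126°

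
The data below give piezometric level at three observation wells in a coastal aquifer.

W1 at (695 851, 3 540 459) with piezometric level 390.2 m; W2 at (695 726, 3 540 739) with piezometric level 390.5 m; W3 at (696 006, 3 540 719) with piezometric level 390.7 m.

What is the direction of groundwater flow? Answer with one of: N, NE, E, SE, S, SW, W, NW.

Differences from W1: to W2 (Δx, Δy, Δh) = (-125, 280, +0.3); to W3 = (155, 260, +0.5).
Determinant of the coordinate differences = (-125)·260 − 155·280 = -75900.
∂h/∂x = [(+0.3)·260 − (+0.5)·280] / -75900 = +0.0008169
∂h/∂y = [(-125)·(+0.5) − 155·(+0.3)] / -75900 = +0.001436
Flow = −∇h = (-0.0008169 east, -0.001436 north), which points southwest.

SW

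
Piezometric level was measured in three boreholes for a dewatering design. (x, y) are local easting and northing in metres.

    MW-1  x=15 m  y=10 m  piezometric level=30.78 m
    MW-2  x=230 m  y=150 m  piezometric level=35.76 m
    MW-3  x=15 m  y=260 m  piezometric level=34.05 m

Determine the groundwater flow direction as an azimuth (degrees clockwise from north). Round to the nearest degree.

228°

Taking MW-1 as reference: MW-2−MW-1 = (215, 140, +4.98); MW-3−MW-1 = (0, 250, +3.27).
Solve a·Δx + b·Δy = Δh: det = 215·250 − 0·140 = 53750.
∂h/∂x = [(+4.98)·250 − (+3.27)·140] / 53750 = +0.01465
∂h/∂y = [215·(+3.27) − 0·(+4.98)] / 53750 = +0.01308
Flow direction (−∇h) has components (-0.01465 E, -0.01308 N).
Azimuth = atan2(E, N) = atan2(-0.01465, -0.01308) = 228.2° ≈ 228°.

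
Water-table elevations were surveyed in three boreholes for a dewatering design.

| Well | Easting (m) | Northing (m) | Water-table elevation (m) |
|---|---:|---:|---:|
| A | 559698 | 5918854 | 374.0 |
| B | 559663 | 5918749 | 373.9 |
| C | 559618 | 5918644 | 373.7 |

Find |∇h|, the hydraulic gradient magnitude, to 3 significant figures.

With h = a·x + b·y + c and A as origin, the differences give:
  (-35)·a + (-105)·b = -0.1
  (-80)·a + (-210)·b = -0.3
Eliminate b (×(-210) and ×(-105), subtract): -1050·a = -10.50 → a = ∂h/∂x = +0.010000
Back-substitute: b = ∂h/∂y = -0.002381.
|∇h| = √(0.010000² + -0.002381²) = 0.01028

0.0103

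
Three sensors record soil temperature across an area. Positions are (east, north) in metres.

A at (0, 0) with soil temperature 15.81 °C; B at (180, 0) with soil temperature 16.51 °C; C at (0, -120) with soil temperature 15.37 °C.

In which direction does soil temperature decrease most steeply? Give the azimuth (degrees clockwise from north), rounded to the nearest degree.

227°

∂T/∂x = (16.51 − 15.81) / (180 − 0) = +0.003889
∂T/∂y = (15.37 − 15.81) / (-120 − 0) = +0.003667
Steepest decrease is along −∇f: components (-0.003889 E, -0.003667 N).
Azimuth = atan2(-0.003889, -0.003667) = 226.7° ≈ 227°.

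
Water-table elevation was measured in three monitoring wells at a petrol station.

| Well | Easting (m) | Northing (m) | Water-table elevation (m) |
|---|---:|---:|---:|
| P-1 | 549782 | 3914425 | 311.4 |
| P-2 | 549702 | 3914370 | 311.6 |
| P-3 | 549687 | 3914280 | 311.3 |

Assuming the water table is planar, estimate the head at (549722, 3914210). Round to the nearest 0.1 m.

310.8 m

Taking P-1 as reference: P-2−P-1 = (-80, -55, +0.2); P-3−P-1 = (-95, -145, -0.1).
Solve a·Δx + b·Δy = Δh: det = (-80)·(-145) − (-95)·(-55) = 6375.
∂h/∂x = [(+0.2)·(-145) − (-0.1)·(-55)] / 6375 = -0.005412
∂h/∂y = [(-80)·(-0.1) − (-95)·(+0.2)] / 6375 = +0.004235
h(549722, 3914210) = 311.4 + (-0.005412)·(-60) + (+0.004235)·(-215) = 311.4 +0.325 -0.911 = 310.814 m.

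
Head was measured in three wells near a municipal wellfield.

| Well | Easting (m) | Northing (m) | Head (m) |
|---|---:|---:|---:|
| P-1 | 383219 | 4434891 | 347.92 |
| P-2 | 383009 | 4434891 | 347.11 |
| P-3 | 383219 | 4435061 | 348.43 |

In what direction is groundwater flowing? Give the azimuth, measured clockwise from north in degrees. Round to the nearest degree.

232°

∂h/∂x = (347.11 − 347.92) / (383009 − 383219) = +0.003857
∂h/∂y = (348.43 − 347.92) / (4435061 − 4434891) = +0.003000
Flow direction (−∇h) has components (-0.003857 E, -0.003000 N).
Azimuth = atan2(E, N) = atan2(-0.003857, -0.003000) = 232.1° ≈ 232°.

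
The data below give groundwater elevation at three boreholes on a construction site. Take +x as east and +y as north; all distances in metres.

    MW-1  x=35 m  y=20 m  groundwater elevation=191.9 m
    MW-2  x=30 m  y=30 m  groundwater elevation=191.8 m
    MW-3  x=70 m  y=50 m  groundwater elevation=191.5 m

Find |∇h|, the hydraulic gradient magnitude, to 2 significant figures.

Differences from MW-1: to MW-2 (Δx, Δy, Δh) = (-5, 10, -0.1); to MW-3 = (35, 30, -0.4).
Determinant of the coordinate differences = (-5)·30 − 35·10 = -500.
∂h/∂x = [(-0.1)·30 − (-0.4)·10] / -500 = -0.002000
∂h/∂y = [(-5)·(-0.4) − 35·(-0.1)] / -500 = -0.01100
|∇h| = √(-0.002000² + -0.01100²) = 0.01118

0.011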